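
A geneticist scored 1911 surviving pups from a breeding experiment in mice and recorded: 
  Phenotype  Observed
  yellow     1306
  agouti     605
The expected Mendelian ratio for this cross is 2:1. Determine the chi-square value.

Total ratio parts = 3. Expected numbers out of 1911:
  yellow: 1911 × 2/3 = 1274
  agouti: 1911 × 1/3 = 637
χ² = Σ (O − E)² / E
  yellow: (1306 − 1274)² / 1274 = 0.8038
  agouti: (605 − 637)² / 637 = 1.6075
χ² = 0.8038 + 1.6075 = 2.4113 ≈ 2.411

2.411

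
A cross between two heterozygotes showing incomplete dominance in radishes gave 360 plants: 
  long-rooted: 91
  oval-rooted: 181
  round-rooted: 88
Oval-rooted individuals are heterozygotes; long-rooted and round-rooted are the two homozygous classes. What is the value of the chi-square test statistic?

0.061

With incomplete dominance, a heterozygote × heterozygote cross gives a 1:2:1 phenotypic ratio.
Under the 1:2:1 hypothesis (Σ ratio = 4, N = 360):
  long-rooted: 360 × 1/4 = 90
  oval-rooted: 360 × 2/4 = 180
  round-rooted: 360 × 1/4 = 90
χ² = Σ (O − E)² / E
  long-rooted: (91 − 90)² / 90 = 0.0111
  oval-rooted: (181 − 180)² / 180 = 0.0056
  round-rooted: (88 − 90)² / 90 = 0.0444
χ² = 0.0111 + 0.0056 + 0.0444 = 0.0611 ≈ 0.061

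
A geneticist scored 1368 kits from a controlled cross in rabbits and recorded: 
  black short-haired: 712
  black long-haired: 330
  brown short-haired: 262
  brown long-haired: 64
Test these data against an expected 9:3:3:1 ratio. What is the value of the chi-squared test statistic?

Expected counts for N = 1368 under a 9:3:3:1 ratio (total parts = 16):
  black short-haired: 1368 × 9/16 = 769.5
  black long-haired: 1368 × 3/16 = 256.5
  brown short-haired: 1368 × 3/16 = 256.5
  brown long-haired: 1368 × 1/16 = 85.5
χ² = Σ (O − E)² / E
  black short-haired: (712 − 769.5)² / 769.5 = 4.2966
  black long-haired: (330 − 256.5)² / 256.5 = 21.0614
  brown short-haired: (262 − 256.5)² / 256.5 = 0.1179
  brown long-haired: (64 − 85.5)² / 85.5 = 5.4064
χ² = 4.2966 + 21.0614 + 0.1179 + 5.4064 = 30.8823 ≈ 30.882

30.882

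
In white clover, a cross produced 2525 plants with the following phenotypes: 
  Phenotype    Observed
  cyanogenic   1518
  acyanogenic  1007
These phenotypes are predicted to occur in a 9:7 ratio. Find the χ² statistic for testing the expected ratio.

15.357

Expected counts for N = 2525 under a 9:7 ratio (total parts = 16):
  cyanogenic: 2525 × 9/16 = 1420.3125
  acyanogenic: 2525 × 7/16 = 1104.6875
χ² = Σ (O − E)² / E
  cyanogenic: (1518 − 1420.3125)² / 1420.3125 = 6.7188
  acyanogenic: (1007 − 1104.6875)² / 1104.6875 = 8.6385
χ² = 6.7188 + 8.6385 = 15.3573 ≈ 15.357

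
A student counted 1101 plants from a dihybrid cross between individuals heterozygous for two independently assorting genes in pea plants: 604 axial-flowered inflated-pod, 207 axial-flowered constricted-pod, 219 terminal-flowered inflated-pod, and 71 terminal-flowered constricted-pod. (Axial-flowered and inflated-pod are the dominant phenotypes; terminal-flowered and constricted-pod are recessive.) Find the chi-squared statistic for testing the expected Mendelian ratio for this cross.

A dihybrid F₂ with independent assortment and complete dominance at both loci gives a 9:3:3:1 phenotypic ratio.
Total ratio parts = 16. Expected numbers out of 1101:
  axial-flowered inflated-pod: 1101 × 9/16 = 619.3125
  axial-flowered constricted-pod: 1101 × 3/16 = 206.4375
  terminal-flowered inflated-pod: 1101 × 3/16 = 206.4375
  terminal-flowered constricted-pod: 1101 × 1/16 = 68.8125
χ² = Σ (O − E)² / E
  axial-flowered inflated-pod: (604 − 619.3125)² / 619.3125 = 0.3786
  axial-flowered constricted-pod: (207 − 206.4375)² / 206.4375 = 0.0015
  terminal-flowered inflated-pod: (219 − 206.4375)² / 206.4375 = 0.7645
  terminal-flowered constricted-pod: (71 − 68.8125)² / 68.8125 = 0.0695
χ² = 0.3786 + 0.0015 + 0.7645 + 0.0695 = 1.2141 ≈ 1.214

1.214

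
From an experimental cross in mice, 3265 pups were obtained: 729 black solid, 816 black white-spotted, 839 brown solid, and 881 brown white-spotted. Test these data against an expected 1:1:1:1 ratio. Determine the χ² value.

Under the 1:1:1:1 hypothesis (Σ ratio = 4, N = 3265):
  black solid: 3265 × 1/4 = 816.25
  black white-spotted: 3265 × 1/4 = 816.25
  brown solid: 3265 × 1/4 = 816.25
  brown white-spotted: 3265 × 1/4 = 816.25
χ² = Σ (O − E)² / E
  black solid: (729 − 816.25)² / 816.25 = 9.3263
  black white-spotted: (816 − 816.25)² / 816.25 = 0.0001
  brown solid: (839 − 816.25)² / 816.25 = 0.6341
  brown white-spotted: (881 − 816.25)² / 816.25 = 5.1364
χ² = 9.3263 + 0.0001 + 0.6341 + 5.1364 = 15.0969 ≈ 15.097

15.097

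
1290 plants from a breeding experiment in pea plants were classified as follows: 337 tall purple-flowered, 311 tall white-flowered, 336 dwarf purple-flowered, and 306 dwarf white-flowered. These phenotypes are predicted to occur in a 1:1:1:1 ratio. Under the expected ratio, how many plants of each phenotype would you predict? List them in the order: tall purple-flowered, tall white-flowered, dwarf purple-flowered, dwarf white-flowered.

The 1:1:1:1 ratio has 4 parts, so with N = 1290 the expected counts are:
  tall purple-flowered: 1290 × 1/4 = 322.5
  tall white-flowered: 1290 × 1/4 = 322.5
  dwarf purple-flowered: 1290 × 1/4 = 322.5
  dwarf white-flowered: 1290 × 1/4 = 322.5

322.5, 322.5, 322.5, 322.5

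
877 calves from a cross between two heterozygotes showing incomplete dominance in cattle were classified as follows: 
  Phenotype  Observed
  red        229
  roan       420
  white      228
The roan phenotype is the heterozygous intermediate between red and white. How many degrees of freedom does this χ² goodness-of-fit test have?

2

With incomplete dominance, a heterozygote × heterozygote cross gives a 1:2:1 phenotypic ratio.
A goodness-of-fit test with 3 phenotype classes has df = 3 − 1 = 2.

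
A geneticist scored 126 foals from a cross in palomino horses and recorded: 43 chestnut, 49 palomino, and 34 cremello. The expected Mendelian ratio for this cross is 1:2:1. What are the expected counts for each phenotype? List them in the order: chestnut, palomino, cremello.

Under the 1:2:1 hypothesis (Σ ratio = 4, N = 126):
  chestnut: 126 × 1/4 = 31.5
  palomino: 126 × 2/4 = 63
  cremello: 126 × 1/4 = 31.5

31.5, 63, 31.5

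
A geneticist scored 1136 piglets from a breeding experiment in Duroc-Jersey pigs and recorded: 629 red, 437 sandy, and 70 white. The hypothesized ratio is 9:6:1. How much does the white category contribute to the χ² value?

The 9:6:1 ratio has 16 parts, so with N = 1136 the expected counts are:
  red: 1136 × 9/16 = 639
  sandy: 1136 × 6/16 = 426
  white: 1136 × 1/16 = 71
Contribution of white: (70 − 71)² / 71 = 0.0141

0.014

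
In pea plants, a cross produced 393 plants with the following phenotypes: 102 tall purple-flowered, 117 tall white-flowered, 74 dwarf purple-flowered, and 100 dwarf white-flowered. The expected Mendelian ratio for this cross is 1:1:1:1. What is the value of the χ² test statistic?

9.738

Under the 1:1:1:1 hypothesis (Σ ratio = 4, N = 393):
  tall purple-flowered: 393 × 1/4 = 98.25
  tall white-flowered: 393 × 1/4 = 98.25
  dwarf purple-flowered: 393 × 1/4 = 98.25
  dwarf white-flowered: 393 × 1/4 = 98.25
χ² = Σ (O − E)² / E
  tall purple-flowered: (102 − 98.25)² / 98.25 = 0.1431
  tall white-flowered: (117 − 98.25)² / 98.25 = 3.5782
  dwarf purple-flowered: (74 − 98.25)² / 98.25 = 5.9854
  dwarf white-flowered: (100 − 98.25)² / 98.25 = 0.0312
χ² = 0.1431 + 3.5782 + 5.9854 + 0.0312 = 9.7379 ≈ 9.738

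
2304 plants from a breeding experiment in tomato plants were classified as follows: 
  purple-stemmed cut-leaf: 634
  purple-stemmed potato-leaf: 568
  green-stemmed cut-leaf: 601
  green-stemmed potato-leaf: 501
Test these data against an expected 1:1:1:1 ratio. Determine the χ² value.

16.802

Under the 1:1:1:1 hypothesis (Σ ratio = 4, N = 2304):
  purple-stemmed cut-leaf: 2304 × 1/4 = 576
  purple-stemmed potato-leaf: 2304 × 1/4 = 576
  green-stemmed cut-leaf: 2304 × 1/4 = 576
  green-stemmed potato-leaf: 2304 × 1/4 = 576
χ² = Σ (O − E)² / E
  purple-stemmed cut-leaf: (634 − 576)² / 576 = 5.8403
  purple-stemmed potato-leaf: (568 − 576)² / 576 = 0.1111
  green-stemmed cut-leaf: (601 − 576)² / 576 = 1.0851
  green-stemmed potato-leaf: (501 − 576)² / 576 = 9.7656
χ² = 5.8403 + 0.1111 + 1.0851 + 9.7656 = 16.8021 ≈ 16.802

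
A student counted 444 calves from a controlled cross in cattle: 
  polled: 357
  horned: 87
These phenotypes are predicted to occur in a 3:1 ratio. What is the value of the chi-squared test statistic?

Under the 3:1 hypothesis (Σ ratio = 4, N = 444):
  polled: 444 × 3/4 = 333
  horned: 444 × 1/4 = 111
χ² = Σ (O − E)² / E
  polled: (357 − 333)² / 333 = 1.7297
  horned: (87 − 111)² / 111 = 5.1892
χ² = 1.7297 + 5.1892 = 6.9189 ≈ 6.919

6.919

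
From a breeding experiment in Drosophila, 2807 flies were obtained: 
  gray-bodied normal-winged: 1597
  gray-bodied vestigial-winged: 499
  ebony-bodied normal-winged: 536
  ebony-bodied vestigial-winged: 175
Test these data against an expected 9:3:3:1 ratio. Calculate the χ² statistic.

The 9:3:3:1 ratio has 16 parts, so with N = 2807 the expected counts are:
  gray-bodied normal-winged: 2807 × 9/16 = 1578.9375
  gray-bodied vestigial-winged: 2807 × 3/16 = 526.3125
  ebony-bodied normal-winged: 2807 × 3/16 = 526.3125
  ebony-bodied vestigial-winged: 2807 × 1/16 = 175.4375
χ² = Σ (O − E)² / E
  gray-bodied normal-winged: (1597 − 1578.9375)² / 1578.9375 = 0.2066
  gray-bodied vestigial-winged: (499 − 526.3125)² / 526.3125 = 1.4174
  ebony-bodied normal-winged: (536 − 526.3125)² / 526.3125 = 0.1783
  ebony-bodied vestigial-winged: (175 − 175.4375)² / 175.4375 = 0.0011
χ² = 0.2066 + 1.4174 + 0.1783 + 0.0011 = 1.8034 ≈ 1.803

1.803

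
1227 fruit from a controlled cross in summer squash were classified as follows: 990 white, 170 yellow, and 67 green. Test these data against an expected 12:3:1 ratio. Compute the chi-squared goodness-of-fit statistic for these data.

22.191

Under the 12:3:1 hypothesis (Σ ratio = 16, N = 1227):
  white: 1227 × 12/16 = 920.25
  yellow: 1227 × 3/16 = 230.0625
  green: 1227 × 1/16 = 76.6875
χ² = Σ (O − E)² / E
  white: (990 − 920.25)² / 920.25 = 5.2867
  yellow: (170 − 230.0625)² / 230.0625 = 15.6805
  green: (67 − 76.6875)² / 76.6875 = 1.2238
χ² = 5.2867 + 15.6805 + 1.2238 = 22.191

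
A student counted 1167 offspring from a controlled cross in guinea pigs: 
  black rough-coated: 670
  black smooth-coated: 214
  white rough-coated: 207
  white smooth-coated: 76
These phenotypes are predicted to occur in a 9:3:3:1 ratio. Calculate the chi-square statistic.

Total ratio parts = 16. Expected numbers out of 1167:
  black rough-coated: 1167 × 9/16 = 656.4375
  black smooth-coated: 1167 × 3/16 = 218.8125
  white rough-coated: 1167 × 3/16 = 218.8125
  white smooth-coated: 1167 × 1/16 = 72.9375
χ² = Σ (O − E)² / E
  black rough-coated: (670 − 656.4375)² / 656.4375 = 0.2802
  black smooth-coated: (214 − 218.8125)² / 218.8125 = 0.1058
  white rough-coated: (207 − 218.8125)² / 218.8125 = 0.6377
  white smooth-coated: (76 − 72.9375)² / 72.9375 = 0.1286
χ² = 0.2802 + 0.1058 + 0.6377 + 0.1286 = 1.1523 ≈ 1.152

1.152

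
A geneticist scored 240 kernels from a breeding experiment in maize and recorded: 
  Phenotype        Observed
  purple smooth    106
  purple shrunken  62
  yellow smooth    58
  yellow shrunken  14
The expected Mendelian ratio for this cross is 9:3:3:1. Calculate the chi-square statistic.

Under the 9:3:3:1 hypothesis (Σ ratio = 16, N = 240):
  purple smooth: 240 × 9/16 = 135
  purple shrunken: 240 × 3/16 = 45
  yellow smooth: 240 × 3/16 = 45
  yellow shrunken: 240 × 1/16 = 15
χ² = Σ (O − E)² / E
  purple smooth: (106 − 135)² / 135 = 6.2296
  purple shrunken: (62 − 45)² / 45 = 6.4222
  yellow smooth: (58 − 45)² / 45 = 3.7556
  yellow shrunken: (14 − 15)² / 15 = 0.0667
χ² = 6.2296 + 6.4222 + 3.7556 + 0.0667 = 16.4741 ≈ 16.474

16.474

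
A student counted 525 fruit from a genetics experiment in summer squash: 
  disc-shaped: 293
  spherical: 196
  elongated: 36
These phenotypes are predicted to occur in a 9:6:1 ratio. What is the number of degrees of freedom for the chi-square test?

2

A goodness-of-fit test with 3 phenotype classes has df = 3 − 1 = 2.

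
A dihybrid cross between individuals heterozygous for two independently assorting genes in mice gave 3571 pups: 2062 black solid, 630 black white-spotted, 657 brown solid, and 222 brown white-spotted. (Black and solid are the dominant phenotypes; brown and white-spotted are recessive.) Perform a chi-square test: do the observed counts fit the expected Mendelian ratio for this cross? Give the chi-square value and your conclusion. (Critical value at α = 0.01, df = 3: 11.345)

3.995; consistent

A dihybrid F₂ with independent assortment and complete dominance at both loci gives a 9:3:3:1 phenotypic ratio.
Under the 9:3:3:1 hypothesis (Σ ratio = 16, N = 3571):
  black solid: 3571 × 9/16 = 2008.6875
  black white-spotted: 3571 × 3/16 = 669.5625
  brown solid: 3571 × 3/16 = 669.5625
  brown white-spotted: 3571 × 1/16 = 223.1875
χ² = Σ (O − E)² / E
  black solid: (2062 − 2008.6875)² / 2008.6875 = 1.4150
  black white-spotted: (630 − 669.5625)² / 669.5625 = 2.3376
  brown solid: (657 − 669.5625)² / 669.5625 = 0.2357
  brown white-spotted: (222 − 223.1875)² / 223.1875 = 0.0063
χ² = 1.4150 + 2.3376 + 0.2357 + 0.0063 = 3.9946 ≈ 3.995
Degrees of freedom = 4 − 1 = 3; critical value at α = 0.01 is 11.345.
Since 3.995 < 11.345, we fail to reject the null hypothesis — the data are consistent with the 9:3:3:1 ratio.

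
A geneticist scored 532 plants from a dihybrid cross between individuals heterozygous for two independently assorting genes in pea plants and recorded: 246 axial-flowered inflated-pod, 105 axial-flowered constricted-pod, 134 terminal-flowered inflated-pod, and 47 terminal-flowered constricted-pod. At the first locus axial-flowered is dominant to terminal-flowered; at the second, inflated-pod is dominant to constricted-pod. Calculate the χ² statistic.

A dihybrid F₂ with independent assortment and complete dominance at both loci gives a 9:3:3:1 phenotypic ratio.
Under the 9:3:3:1 hypothesis (Σ ratio = 16, N = 532):
  axial-flowered inflated-pod: 532 × 9/16 = 299.25
  axial-flowered constricted-pod: 532 × 3/16 = 99.75
  terminal-flowered inflated-pod: 532 × 3/16 = 99.75
  terminal-flowered constricted-pod: 532 × 1/16 = 33.25
χ² = Σ (O − E)² / E
  axial-flowered inflated-pod: (246 − 299.25)² / 299.25 = 9.4756
  axial-flowered constricted-pod: (105 − 99.75)² / 99.75 = 0.2763
  terminal-flowered inflated-pod: (134 − 99.75)² / 99.75 = 11.7600
  terminal-flowered constricted-pod: (47 − 33.25)² / 33.25 = 5.6861
χ² = 9.4756 + 0.2763 + 11.7600 + 5.6861 = 27.198

27.198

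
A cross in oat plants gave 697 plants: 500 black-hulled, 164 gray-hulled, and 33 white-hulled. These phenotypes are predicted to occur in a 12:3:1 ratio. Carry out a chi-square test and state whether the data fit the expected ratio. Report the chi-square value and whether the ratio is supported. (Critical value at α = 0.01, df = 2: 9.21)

Under the 12:3:1 hypothesis (Σ ratio = 16, N = 697):
  black-hulled: 697 × 12/16 = 522.75
  gray-hulled: 697 × 3/16 = 130.6875
  white-hulled: 697 × 1/16 = 43.5625
χ² = Σ (O − E)² / E
  black-hulled: (500 − 522.75)² / 522.75 = 0.9901
  gray-hulled: (164 − 130.6875)² / 130.6875 = 8.4914
  white-hulled: (33 − 43.5625)² / 43.5625 = 2.5611
χ² = 0.9901 + 8.4914 + 2.5611 = 12.0426 ≈ 12.043
Degrees of freedom = 3 − 1 = 2; critical value at α = 0.01 is 9.21.
Since 12.043 > 9.21, we reject the null hypothesis — the data do not fit the 12:3:1 ratio.

12.043; not consistent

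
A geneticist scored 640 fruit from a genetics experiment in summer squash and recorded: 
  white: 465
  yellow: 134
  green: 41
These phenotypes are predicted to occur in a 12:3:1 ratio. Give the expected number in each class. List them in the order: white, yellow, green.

Expected counts for N = 640 under a 12:3:1 ratio (total parts = 16):
  white: 640 × 12/16 = 480
  yellow: 640 × 3/16 = 120
  green: 640 × 1/16 = 40

480, 120, 40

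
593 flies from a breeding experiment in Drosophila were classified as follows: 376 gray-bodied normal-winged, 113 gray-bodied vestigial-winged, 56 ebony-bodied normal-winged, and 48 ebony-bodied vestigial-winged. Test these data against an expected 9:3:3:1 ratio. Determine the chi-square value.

36.049

Under the 9:3:3:1 hypothesis (Σ ratio = 16, N = 593):
  gray-bodied normal-winged: 593 × 9/16 = 333.5625
  gray-bodied vestigial-winged: 593 × 3/16 = 111.1875
  ebony-bodied normal-winged: 593 × 3/16 = 111.1875
  ebony-bodied vestigial-winged: 593 × 1/16 = 37.0625
χ² = Σ (O − E)² / E
  gray-bodied normal-winged: (376 − 333.5625)² / 333.5625 = 5.3991
  gray-bodied vestigial-winged: (113 − 111.1875)² / 111.1875 = 0.0295
  ebony-bodied normal-winged: (56 − 111.1875)² / 111.1875 = 27.3921
  ebony-bodied vestigial-winged: (48 − 37.0625)² / 37.0625 = 3.2278
χ² = 5.3991 + 0.0295 + 27.3921 + 3.2278 = 36.0485 ≈ 36.049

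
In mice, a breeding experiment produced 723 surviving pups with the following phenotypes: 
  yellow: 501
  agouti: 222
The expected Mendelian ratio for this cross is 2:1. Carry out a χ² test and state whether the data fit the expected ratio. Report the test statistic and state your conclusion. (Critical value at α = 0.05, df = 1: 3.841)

2.247; consistent

Under the 2:1 hypothesis (Σ ratio = 3, N = 723):
  yellow: 723 × 2/3 = 482
  agouti: 723 × 1/3 = 241
χ² = Σ (O − E)² / E
  yellow: (501 − 482)² / 482 = 0.7490
  agouti: (222 − 241)² / 241 = 1.4979
χ² = 0.7490 + 1.4979 = 2.2469 ≈ 2.247
Degrees of freedom = 2 − 1 = 1; critical value at α = 0.05 is 3.841.
Since 2.247 < 3.841, we fail to reject the null hypothesis — the data are consistent with the 2:1 ratio.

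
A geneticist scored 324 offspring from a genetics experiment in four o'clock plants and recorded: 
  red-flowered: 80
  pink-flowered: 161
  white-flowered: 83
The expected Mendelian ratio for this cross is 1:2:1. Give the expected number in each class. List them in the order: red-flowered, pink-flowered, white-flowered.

81, 162, 81

Total ratio parts = 4. Expected numbers out of 324:
  red-flowered: 324 × 1/4 = 81
  pink-flowered: 324 × 2/4 = 162
  white-flowered: 324 × 1/4 = 81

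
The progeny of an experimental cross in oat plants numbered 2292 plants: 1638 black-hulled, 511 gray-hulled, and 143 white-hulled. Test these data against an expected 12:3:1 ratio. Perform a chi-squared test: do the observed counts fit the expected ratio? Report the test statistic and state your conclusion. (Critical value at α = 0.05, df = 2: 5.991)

19.179; not consistent

Under the 12:3:1 hypothesis (Σ ratio = 16, N = 2292):
  black-hulled: 2292 × 12/16 = 1719
  gray-hulled: 2292 × 3/16 = 429.75
  white-hulled: 2292 × 1/16 = 143.25
χ² = Σ (O − E)² / E
  black-hulled: (1638 − 1719)² / 1719 = 3.8168
  gray-hulled: (511 − 429.75)² / 429.75 = 15.3614
  white-hulled: (143 − 143.25)² / 143.25 = 0.0004
χ² = 3.8168 + 15.3614 + 0.0004 = 19.1786 ≈ 19.179
Degrees of freedom = 3 − 1 = 2; critical value at α = 0.05 is 5.991.
Since 19.179 > 5.991, we reject the null hypothesis — the data do not fit the 12:3:1 ratio.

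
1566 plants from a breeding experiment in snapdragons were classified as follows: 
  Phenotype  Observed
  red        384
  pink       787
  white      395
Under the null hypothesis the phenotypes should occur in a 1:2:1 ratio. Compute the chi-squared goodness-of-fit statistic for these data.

0.195

Expected counts for N = 1566 under a 1:2:1 ratio (total parts = 4):
  red: 1566 × 1/4 = 391.5
  pink: 1566 × 2/4 = 783
  white: 1566 × 1/4 = 391.5
χ² = Σ (O − E)² / E
  red: (384 − 391.5)² / 391.5 = 0.1437
  pink: (787 − 783)² / 783 = 0.0204
  white: (395 − 391.5)² / 391.5 = 0.0313
χ² = 0.1437 + 0.0204 + 0.0313 = 0.1954 ≈ 0.195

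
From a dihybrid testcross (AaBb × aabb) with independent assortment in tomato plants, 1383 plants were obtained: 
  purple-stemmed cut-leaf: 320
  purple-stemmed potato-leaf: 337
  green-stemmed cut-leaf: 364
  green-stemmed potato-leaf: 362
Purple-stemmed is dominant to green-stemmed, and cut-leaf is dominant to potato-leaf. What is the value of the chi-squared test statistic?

3.866

A dihybrid testcross with independent assortment gives a 1:1:1:1 ratio.
The 1:1:1:1 ratio has 4 parts, so with N = 1383 the expected counts are:
  purple-stemmed cut-leaf: 1383 × 1/4 = 345.75
  purple-stemmed potato-leaf: 1383 × 1/4 = 345.75
  green-stemmed cut-leaf: 1383 × 1/4 = 345.75
  green-stemmed potato-leaf: 1383 × 1/4 = 345.75
χ² = Σ (O − E)² / E
  purple-stemmed cut-leaf: (320 − 345.75)² / 345.75 = 1.9178
  purple-stemmed potato-leaf: (337 − 345.75)² / 345.75 = 0.2214
  green-stemmed cut-leaf: (364 − 345.75)² / 345.75 = 0.9633
  green-stemmed potato-leaf: (362 − 345.75)² / 345.75 = 0.7637
χ² = 1.9178 + 0.2214 + 0.9633 + 0.7637 = 3.8662 ≈ 3.866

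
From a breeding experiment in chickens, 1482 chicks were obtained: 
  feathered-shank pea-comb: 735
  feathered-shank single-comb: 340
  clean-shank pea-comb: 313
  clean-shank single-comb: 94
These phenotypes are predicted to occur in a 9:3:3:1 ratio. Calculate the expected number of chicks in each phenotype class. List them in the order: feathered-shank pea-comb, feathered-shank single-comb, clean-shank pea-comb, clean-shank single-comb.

833.625, 277.875, 277.875, 92.625

The 9:3:3:1 ratio has 16 parts, so with N = 1482 the expected counts are:
  feathered-shank pea-comb: 1482 × 9/16 = 833.625
  feathered-shank single-comb: 1482 × 3/16 = 277.875
  clean-shank pea-comb: 1482 × 3/16 = 277.875
  clean-shank single-comb: 1482 × 1/16 = 92.625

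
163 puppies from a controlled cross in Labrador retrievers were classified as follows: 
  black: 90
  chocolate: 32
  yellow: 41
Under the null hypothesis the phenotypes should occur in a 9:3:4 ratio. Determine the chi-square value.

Under the 9:3:4 hypothesis (Σ ratio = 16, N = 163):
  black: 163 × 9/16 = 91.6875
  chocolate: 163 × 3/16 = 30.5625
  yellow: 163 × 4/16 = 40.75
χ² = Σ (O − E)² / E
  black: (90 − 91.6875)² / 91.6875 = 0.0311
  chocolate: (32 − 30.5625)² / 30.5625 = 0.0676
  yellow: (41 − 40.75)² / 40.75 = 0.0015
χ² = 0.0311 + 0.0676 + 0.0015 = 0.1002 ≈ 0.100

0.100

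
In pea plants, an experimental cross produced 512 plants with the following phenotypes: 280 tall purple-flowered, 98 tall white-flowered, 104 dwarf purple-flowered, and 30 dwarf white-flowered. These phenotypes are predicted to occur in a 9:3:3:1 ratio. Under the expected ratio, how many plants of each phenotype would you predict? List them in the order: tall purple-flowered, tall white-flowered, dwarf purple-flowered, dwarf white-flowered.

288, 96, 96, 32

The 9:3:3:1 ratio has 16 parts, so with N = 512 the expected counts are:
  tall purple-flowered: 512 × 9/16 = 288
  tall white-flowered: 512 × 3/16 = 96
  dwarf purple-flowered: 512 × 3/16 = 96
  dwarf white-flowered: 512 × 1/16 = 32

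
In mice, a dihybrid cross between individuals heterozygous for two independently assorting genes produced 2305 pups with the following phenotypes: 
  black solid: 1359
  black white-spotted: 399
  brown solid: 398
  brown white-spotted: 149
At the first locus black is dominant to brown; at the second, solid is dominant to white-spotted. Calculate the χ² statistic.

A dihybrid F₂ with independent assortment and complete dominance at both loci gives a 9:3:3:1 phenotypic ratio.
The 9:3:3:1 ratio has 16 parts, so with N = 2305 the expected counts are:
  black solid: 2305 × 9/16 = 1296.5625
  black white-spotted: 2305 × 3/16 = 432.1875
  brown solid: 2305 × 3/16 = 432.1875
  brown white-spotted: 2305 × 1/16 = 144.0625
χ² = Σ (O − E)² / E
  black solid: (1359 − 1296.5625)² / 1296.5625 = 3.0068
  black white-spotted: (399 − 432.1875)² / 432.1875 = 2.5485
  brown solid: (398 − 432.1875)² / 432.1875 = 2.7043
  brown white-spotted: (149 − 144.0625)² / 144.0625 = 0.1692
χ² = 3.0068 + 2.5485 + 2.7043 + 0.1692 = 8.4288 ≈ 8.429

8.429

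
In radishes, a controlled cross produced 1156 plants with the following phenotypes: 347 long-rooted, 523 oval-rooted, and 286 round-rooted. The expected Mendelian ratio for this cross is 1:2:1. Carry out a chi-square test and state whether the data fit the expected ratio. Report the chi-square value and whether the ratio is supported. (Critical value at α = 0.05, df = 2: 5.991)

16.905; not consistent

Total ratio parts = 4. Expected numbers out of 1156:
  long-rooted: 1156 × 1/4 = 289
  oval-rooted: 1156 × 2/4 = 578
  round-rooted: 1156 × 1/4 = 289
χ² = Σ (O − E)² / E
  long-rooted: (347 − 289)² / 289 = 11.6401
  oval-rooted: (523 − 578)² / 578 = 5.2336
  round-rooted: (286 − 289)² / 289 = 0.0311
χ² = 11.6401 + 5.2336 + 0.0311 = 16.9048 ≈ 16.905
Degrees of freedom = 3 − 1 = 2; critical value at α = 0.05 is 5.991.
Since 16.905 > 5.991, we reject the null hypothesis — the data do not fit the 1:2:1 ratio.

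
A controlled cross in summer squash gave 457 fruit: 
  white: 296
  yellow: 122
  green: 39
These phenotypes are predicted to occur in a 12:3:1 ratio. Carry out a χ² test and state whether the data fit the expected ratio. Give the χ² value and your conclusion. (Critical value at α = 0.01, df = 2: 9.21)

Under the 12:3:1 hypothesis (Σ ratio = 16, N = 457):
  white: 457 × 12/16 = 342.75
  yellow: 457 × 3/16 = 85.6875
  green: 457 × 1/16 = 28.5625
χ² = Σ (O − E)² / E
  white: (296 − 342.75)² / 342.75 = 6.3765
  yellow: (122 − 85.6875)² / 85.6875 = 15.3884
  green: (39 − 28.5625)² / 28.5625 = 3.8141
χ² = 6.3765 + 15.3884 + 3.8141 = 25.579
Degrees of freedom = 3 − 1 = 2; critical value at α = 0.01 is 9.21.
Since 25.579 > 9.21, we reject the null hypothesis — the data do not fit the 12:3:1 ratio.

25.579; not consistent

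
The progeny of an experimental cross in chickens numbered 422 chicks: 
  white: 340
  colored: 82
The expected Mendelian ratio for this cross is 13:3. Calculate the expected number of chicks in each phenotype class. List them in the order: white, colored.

Under the 13:3 hypothesis (Σ ratio = 16, N = 422):
  white: 422 × 13/16 = 342.875
  colored: 422 × 3/16 = 79.125

342.875, 79.125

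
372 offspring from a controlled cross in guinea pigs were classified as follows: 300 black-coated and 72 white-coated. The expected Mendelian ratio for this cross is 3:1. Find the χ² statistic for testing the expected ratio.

6.323

Under the 3:1 hypothesis (Σ ratio = 4, N = 372):
  black-coated: 372 × 3/4 = 279
  white-coated: 372 × 1/4 = 93
χ² = Σ (O − E)² / E
  black-coated: (300 − 279)² / 279 = 1.5806
  white-coated: (72 − 93)² / 93 = 4.7419
χ² = 1.5806 + 4.7419 = 6.3225 ≈ 6.323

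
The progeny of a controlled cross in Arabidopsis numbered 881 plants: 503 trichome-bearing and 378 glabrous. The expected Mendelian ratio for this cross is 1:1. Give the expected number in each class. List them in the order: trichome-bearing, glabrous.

Under the 1:1 hypothesis (Σ ratio = 2, N = 881):
  trichome-bearing: 881 × 1/2 = 440.5
  glabrous: 881 × 1/2 = 440.5

440.5, 440.5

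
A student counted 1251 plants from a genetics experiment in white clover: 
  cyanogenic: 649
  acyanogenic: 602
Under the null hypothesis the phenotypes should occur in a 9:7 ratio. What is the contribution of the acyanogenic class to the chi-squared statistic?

5.464

Under the 9:7 hypothesis (Σ ratio = 16, N = 1251):
  cyanogenic: 1251 × 9/16 = 703.6875
  acyanogenic: 1251 × 7/16 = 547.3125
Contribution of acyanogenic: (602 − 547.3125)² / 547.3125 = 5.4644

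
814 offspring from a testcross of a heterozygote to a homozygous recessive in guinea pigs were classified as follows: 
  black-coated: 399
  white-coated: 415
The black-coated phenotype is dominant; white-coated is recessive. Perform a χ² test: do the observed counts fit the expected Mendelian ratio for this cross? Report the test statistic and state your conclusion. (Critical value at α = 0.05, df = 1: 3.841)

A testcross of a heterozygote (Aa × aa) gives a 1:1 phenotypic ratio.
Expected counts for N = 814 under a 1:1 ratio (total parts = 2):
  black-coated: 814 × 1/2 = 407
  white-coated: 814 × 1/2 = 407
χ² = Σ (O − E)² / E
  black-coated: (399 − 407)² / 407 = 0.1572
  white-coated: (415 − 407)² / 407 = 0.1572
χ² = 0.1572 + 0.1572 = 0.3144 ≈ 0.314
Degrees of freedom = 2 − 1 = 1; critical value at α = 0.05 is 3.841.
Since 0.314 < 3.841, we fail to reject the null hypothesis — the data are consistent with the 1:1 ratio.

0.314; consistent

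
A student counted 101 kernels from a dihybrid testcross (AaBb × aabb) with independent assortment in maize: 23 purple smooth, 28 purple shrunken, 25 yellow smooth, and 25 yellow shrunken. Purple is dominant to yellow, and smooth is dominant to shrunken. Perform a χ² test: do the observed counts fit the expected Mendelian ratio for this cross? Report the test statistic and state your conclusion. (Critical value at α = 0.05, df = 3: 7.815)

A dihybrid testcross with independent assortment gives a 1:1:1:1 ratio.
Under the 1:1:1:1 hypothesis (Σ ratio = 4, N = 101):
  purple smooth: 101 × 1/4 = 25.25
  purple shrunken: 101 × 1/4 = 25.25
  yellow smooth: 101 × 1/4 = 25.25
  yellow shrunken: 101 × 1/4 = 25.25
χ² = Σ (O − E)² / E
  purple smooth: (23 − 25.25)² / 25.25 = 0.2005
  purple shrunken: (28 − 25.25)² / 25.25 = 0.2995
  yellow smooth: (25 − 25.25)² / 25.25 = 0.0025
  yellow shrunken: (25 − 25.25)² / 25.25 = 0.0025
χ² = 0.2005 + 0.2995 + 0.0025 + 0.0025 = 0.505
Degrees of freedom = 4 − 1 = 3; critical value at α = 0.05 is 7.815.
Since 0.505 < 7.815, we fail to reject the null hypothesis — the data are consistent with the 1:1:1:1 ratio.

0.505; consistent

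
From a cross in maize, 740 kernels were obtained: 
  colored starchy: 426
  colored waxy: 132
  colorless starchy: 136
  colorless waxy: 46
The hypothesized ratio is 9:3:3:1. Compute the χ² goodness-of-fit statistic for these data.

0.613

Under the 9:3:3:1 hypothesis (Σ ratio = 16, N = 740):
  colored starchy: 740 × 9/16 = 416.25
  colored waxy: 740 × 3/16 = 138.75
  colorless starchy: 740 × 3/16 = 138.75
  colorless waxy: 740 × 1/16 = 46.25
χ² = Σ (O − E)² / E
  colored starchy: (426 − 416.25)² / 416.25 = 0.2284
  colored waxy: (132 − 138.75)² / 138.75 = 0.3284
  colorless starchy: (136 − 138.75)² / 138.75 = 0.0545
  colorless waxy: (46 − 46.25)² / 46.25 = 0.0014
χ² = 0.2284 + 0.3284 + 0.0545 + 0.0014 = 0.6127 ≈ 0.613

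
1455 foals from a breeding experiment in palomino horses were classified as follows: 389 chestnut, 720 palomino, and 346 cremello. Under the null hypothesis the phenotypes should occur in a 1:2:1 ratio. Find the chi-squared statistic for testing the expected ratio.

Total ratio parts = 4. Expected numbers out of 1455:
  chestnut: 1455 × 1/4 = 363.75
  palomino: 1455 × 2/4 = 727.5
  cremello: 1455 × 1/4 = 363.75
χ² = Σ (O − E)² / E
  chestnut: (389 − 363.75)² / 363.75 = 1.7527
  palomino: (720 − 727.5)² / 727.5 = 0.0773
  cremello: (346 − 363.75)² / 363.75 = 0.8662
χ² = 1.7527 + 0.0773 + 0.8662 = 2.6962 ≈ 2.696

2.696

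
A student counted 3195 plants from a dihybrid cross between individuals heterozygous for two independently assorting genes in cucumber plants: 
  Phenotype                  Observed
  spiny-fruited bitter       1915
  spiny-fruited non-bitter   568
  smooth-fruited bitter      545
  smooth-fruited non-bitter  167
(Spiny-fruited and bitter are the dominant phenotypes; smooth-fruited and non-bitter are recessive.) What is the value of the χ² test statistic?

19.563

A dihybrid F₂ with independent assortment and complete dominance at both loci gives a 9:3:3:1 phenotypic ratio.
Under the 9:3:3:1 hypothesis (Σ ratio = 16, N = 3195):
  spiny-fruited bitter: 3195 × 9/16 = 1797.1875
  spiny-fruited non-bitter: 3195 × 3/16 = 599.0625
  smooth-fruited bitter: 3195 × 3/16 = 599.0625
  smooth-fruited non-bitter: 3195 × 1/16 = 199.6875
χ² = Σ (O − E)² / E
  spiny-fruited bitter: (1915 − 1797.1875)² / 1797.1875 = 7.7231
  spiny-fruited non-bitter: (568 − 599.0625)² / 599.0625 = 1.6106
  smooth-fruited bitter: (545 − 599.0625)² / 599.0625 = 4.8789
  smooth-fruited non-bitter: (167 − 199.6875)² / 199.6875 = 5.3507
χ² = 7.7231 + 1.6106 + 4.8789 + 5.3507 = 19.5633 ≈ 19.563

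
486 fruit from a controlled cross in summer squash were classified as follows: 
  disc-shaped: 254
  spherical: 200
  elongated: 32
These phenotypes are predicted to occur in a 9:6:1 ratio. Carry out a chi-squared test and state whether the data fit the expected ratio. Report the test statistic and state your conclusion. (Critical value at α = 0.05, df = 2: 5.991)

3.189; consistent

Total ratio parts = 16. Expected numbers out of 486:
  disc-shaped: 486 × 9/16 = 273.375
  spherical: 486 × 6/16 = 182.25
  elongated: 486 × 1/16 = 30.375
χ² = Σ (O − E)² / E
  disc-shaped: (254 − 273.375)² / 273.375 = 1.3732
  spherical: (200 − 182.25)² / 182.25 = 1.7287
  elongated: (32 − 30.375)² / 30.375 = 0.0869
χ² = 1.3732 + 1.7287 + 0.0869 = 3.1888 ≈ 3.189
Degrees of freedom = 3 − 1 = 2; critical value at α = 0.05 is 5.991.
Since 3.189 < 5.991, we fail to reject the null hypothesis — the data are consistent with the 9:6:1 ratio.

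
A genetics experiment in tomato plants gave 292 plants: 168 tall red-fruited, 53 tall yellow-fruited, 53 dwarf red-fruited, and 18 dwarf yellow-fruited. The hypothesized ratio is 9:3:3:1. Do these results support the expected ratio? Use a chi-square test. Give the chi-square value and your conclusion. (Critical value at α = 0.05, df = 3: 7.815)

0.201; consistent

Expected counts for N = 292 under a 9:3:3:1 ratio (total parts = 16):
  tall red-fruited: 292 × 9/16 = 164.25
  tall yellow-fruited: 292 × 3/16 = 54.75
  dwarf red-fruited: 292 × 3/16 = 54.75
  dwarf yellow-fruited: 292 × 1/16 = 18.25
χ² = Σ (O − E)² / E
  tall red-fruited: (168 − 164.25)² / 164.25 = 0.0856
  tall yellow-fruited: (53 − 54.75)² / 54.75 = 0.0559
  dwarf red-fruited: (53 − 54.75)² / 54.75 = 0.0559
  dwarf yellow-fruited: (18 − 18.25)² / 18.25 = 0.0034
χ² = 0.0856 + 0.0559 + 0.0559 + 0.0034 = 0.2008 ≈ 0.201
Degrees of freedom = 4 − 1 = 3; critical value at α = 0.05 is 7.815.
Since 0.201 < 7.815, we fail to reject the null hypothesis — the data are consistent with the 9:3:3:1 ratio.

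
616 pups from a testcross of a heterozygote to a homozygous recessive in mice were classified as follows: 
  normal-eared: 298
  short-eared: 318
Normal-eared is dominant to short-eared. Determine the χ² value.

0.649

A testcross of a heterozygote (Aa × aa) gives a 1:1 phenotypic ratio.
Total ratio parts = 2. Expected numbers out of 616:
  normal-eared: 616 × 1/2 = 308
  short-eared: 616 × 1/2 = 308
χ² = Σ (O − E)² / E
  normal-eared: (298 − 308)² / 308 = 0.3247
  short-eared: (318 − 308)² / 308 = 0.3247
χ² = 0.3247 + 0.3247 = 0.6494 ≈ 0.649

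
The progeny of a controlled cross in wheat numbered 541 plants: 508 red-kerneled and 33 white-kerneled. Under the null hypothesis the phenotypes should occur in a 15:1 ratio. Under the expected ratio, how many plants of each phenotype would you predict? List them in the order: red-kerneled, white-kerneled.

Total ratio parts = 16. Expected numbers out of 541:
  red-kerneled: 541 × 15/16 = 507.1875
  white-kerneled: 541 × 1/16 = 33.8125

507.1875, 33.8125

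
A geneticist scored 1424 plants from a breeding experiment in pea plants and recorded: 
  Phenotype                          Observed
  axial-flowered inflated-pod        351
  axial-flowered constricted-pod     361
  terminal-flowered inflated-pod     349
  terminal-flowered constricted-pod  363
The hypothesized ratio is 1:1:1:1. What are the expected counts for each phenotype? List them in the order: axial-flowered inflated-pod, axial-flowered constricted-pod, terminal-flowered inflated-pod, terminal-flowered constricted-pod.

Expected counts for N = 1424 under a 1:1:1:1 ratio (total parts = 4):
  axial-flowered inflated-pod: 1424 × 1/4 = 356
  axial-flowered constricted-pod: 1424 × 1/4 = 356
  terminal-flowered inflated-pod: 1424 × 1/4 = 356
  terminal-flowered constricted-pod: 1424 × 1/4 = 356

356, 356, 356, 356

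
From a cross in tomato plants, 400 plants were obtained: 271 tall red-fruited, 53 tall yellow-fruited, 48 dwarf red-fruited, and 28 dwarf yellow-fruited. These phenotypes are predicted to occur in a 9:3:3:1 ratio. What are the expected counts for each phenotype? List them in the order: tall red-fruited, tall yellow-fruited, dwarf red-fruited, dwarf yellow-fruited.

225, 75, 75, 25

Total ratio parts = 16. Expected numbers out of 400:
  tall red-fruited: 400 × 9/16 = 225
  tall yellow-fruited: 400 × 3/16 = 75
  dwarf red-fruited: 400 × 3/16 = 75
  dwarf yellow-fruited: 400 × 1/16 = 25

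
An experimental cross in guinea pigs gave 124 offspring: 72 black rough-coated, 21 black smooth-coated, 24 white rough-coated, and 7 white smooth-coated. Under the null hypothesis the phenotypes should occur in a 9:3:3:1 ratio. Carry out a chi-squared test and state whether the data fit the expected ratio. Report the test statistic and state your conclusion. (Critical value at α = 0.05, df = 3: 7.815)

0.387; consistent

Total ratio parts = 16. Expected numbers out of 124:
  black rough-coated: 124 × 9/16 = 69.75
  black smooth-coated: 124 × 3/16 = 23.25
  white rough-coated: 124 × 3/16 = 23.25
  white smooth-coated: 124 × 1/16 = 7.75
χ² = Σ (O − E)² / E
  black rough-coated: (72 − 69.75)² / 69.75 = 0.0726
  black smooth-coated: (21 − 23.25)² / 23.25 = 0.2177
  white rough-coated: (24 − 23.25)² / 23.25 = 0.0242
  white smooth-coated: (7 − 7.75)² / 7.75 = 0.0726
χ² = 0.0726 + 0.2177 + 0.0242 + 0.0726 = 0.3871 ≈ 0.387
Degrees of freedom = 4 − 1 = 3; critical value at α = 0.05 is 7.815.
Since 0.387 < 7.815, we fail to reject the null hypothesis — the data are consistent with the 9:3:3:1 ratio.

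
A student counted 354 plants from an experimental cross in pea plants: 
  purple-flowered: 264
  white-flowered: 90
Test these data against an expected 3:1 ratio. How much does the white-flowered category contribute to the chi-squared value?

The 3:1 ratio has 4 parts, so with N = 354 the expected counts are:
  purple-flowered: 354 × 3/4 = 265.5
  white-flowered: 354 × 1/4 = 88.5
Contribution of white-flowered: (90 − 88.5)² / 88.5 = 0.0254

0.025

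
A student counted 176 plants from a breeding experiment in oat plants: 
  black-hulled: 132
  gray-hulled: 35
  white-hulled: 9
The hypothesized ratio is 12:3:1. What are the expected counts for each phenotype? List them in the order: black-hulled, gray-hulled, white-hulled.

Under the 12:3:1 hypothesis (Σ ratio = 16, N = 176):
  black-hulled: 176 × 12/16 = 132
  gray-hulled: 176 × 3/16 = 33
  white-hulled: 176 × 1/16 = 11

132, 33, 11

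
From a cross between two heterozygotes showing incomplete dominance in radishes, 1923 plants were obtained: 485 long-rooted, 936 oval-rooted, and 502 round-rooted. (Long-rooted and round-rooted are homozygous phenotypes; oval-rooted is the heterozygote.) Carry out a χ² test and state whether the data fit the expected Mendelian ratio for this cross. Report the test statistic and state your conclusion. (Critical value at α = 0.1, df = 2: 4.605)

1.653; consistent

With incomplete dominance, a heterozygote × heterozygote cross gives a 1:2:1 phenotypic ratio.
Total ratio parts = 4. Expected numbers out of 1923:
  long-rooted: 1923 × 1/4 = 480.75
  oval-rooted: 1923 × 2/4 = 961.5
  round-rooted: 1923 × 1/4 = 480.75
χ² = Σ (O − E)² / E
  long-rooted: (485 − 480.75)² / 480.75 = 0.0376
  oval-rooted: (936 − 961.5)² / 961.5 = 0.6763
  round-rooted: (502 − 480.75)² / 480.75 = 0.9393
χ² = 0.0376 + 0.6763 + 0.9393 = 1.6532 ≈ 1.653
Degrees of freedom = 3 − 1 = 2; critical value at α = 0.1 is 4.605.
Since 1.653 < 4.605, we fail to reject the null hypothesis — the data are consistent with the 1:2:1 ratio.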